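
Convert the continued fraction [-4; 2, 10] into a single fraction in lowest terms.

Start with 10.
2 + 1/(10/1) = 2 + 1/10 = 21/10
-4 + 1/(21/10) = -4 + 10/21 = -74/21

-74/21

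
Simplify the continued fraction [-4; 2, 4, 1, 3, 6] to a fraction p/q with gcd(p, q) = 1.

-933/263

a_0 = -4: -4/1
a_1 = 2: -7/2
a_2 = 4: -32/9
a_3 = 1: -39/11
a_4 = 3: -149/42
a_5 = 6: -933/263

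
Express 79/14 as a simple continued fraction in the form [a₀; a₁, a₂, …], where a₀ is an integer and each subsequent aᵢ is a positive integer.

[5; 1, 1, 1, 4]

79 ÷ 14 → quotient 5, remainder 9
14 ÷ 9 → quotient 1, remainder 5
9 ÷ 5 → quotient 1, remainder 4
5 ÷ 4 → quotient 1, remainder 1
4 ÷ 1 → quotient 4, remainder 0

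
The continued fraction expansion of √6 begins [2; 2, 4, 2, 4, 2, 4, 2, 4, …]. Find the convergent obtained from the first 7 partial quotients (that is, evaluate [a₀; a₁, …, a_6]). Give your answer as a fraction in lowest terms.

2158/881

Work from the innermost term outward:
Start with 4.
2 + 1/(4/1) = 2 + 1/4 = 9/4
4 + 1/(9/4) = 4 + 4/9 = 40/9
2 + 1/(40/9) = 2 + 9/40 = 89/40
4 + 1/(89/40) = 4 + 40/89 = 396/89
2 + 1/(396/89) = 2 + 89/396 = 881/396
2 + 1/(881/396) = 2 + 396/881 = 2158/881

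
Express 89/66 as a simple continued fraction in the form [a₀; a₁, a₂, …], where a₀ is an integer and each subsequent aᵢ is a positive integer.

⌊89/66⌋ = 1, remainder 23
⌊66/23⌋ = 2, remainder 20
⌊23/20⌋ = 1, remainder 3
⌊20/3⌋ = 6, remainder 2
⌊3/2⌋ = 1, remainder 1
⌊2/1⌋ = 2, remainder 0

[1; 2, 1, 6, 1, 2]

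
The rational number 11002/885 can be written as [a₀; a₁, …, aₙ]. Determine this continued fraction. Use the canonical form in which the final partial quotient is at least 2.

11002 ÷ 885 → quotient 12, remainder 382
885 ÷ 382 → quotient 2, remainder 121
382 ÷ 121 → quotient 3, remainder 19
121 ÷ 19 → quotient 6, remainder 7
19 ÷ 7 → quotient 2, remainder 5
7 ÷ 5 → quotient 1, remainder 2
5 ÷ 2 → quotient 2, remainder 1
2 ÷ 1 → quotient 2, remainder 0

[12; 2, 3, 6, 2, 1, 2, 2]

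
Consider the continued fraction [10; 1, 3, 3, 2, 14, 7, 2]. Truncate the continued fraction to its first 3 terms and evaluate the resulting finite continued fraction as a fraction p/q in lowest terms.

43/4

Use the convergent recurrence hₖ = aₖ·hₖ₋₁ + hₖ₋₂ (and likewise for the denominators kₖ):
a_0 = 10: 10/1
a_1 = 1: 11/1
a_2 = 3: 43/4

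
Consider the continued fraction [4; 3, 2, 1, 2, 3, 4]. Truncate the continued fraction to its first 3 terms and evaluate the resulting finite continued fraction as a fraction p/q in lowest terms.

30/7

Starting at the tail and folding back:
Start with 2.
3 + 1/(2/1) = 3 + 1/2 = 7/2
4 + 1/(7/2) = 4 + 2/7 = 30/7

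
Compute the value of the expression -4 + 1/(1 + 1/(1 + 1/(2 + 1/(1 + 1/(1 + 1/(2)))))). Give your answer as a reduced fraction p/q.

-106/31

Use the convergent recurrence hₖ = aₖ·hₖ₋₁ + hₖ₋₂ (and likewise for the denominators kₖ):
a_0 = -4: -4/1
a_1 = 1: -3/1
a_2 = 1: -7/2
a_3 = 2: -17/5
a_4 = 1: -24/7
a_5 = 1: -41/12
a_6 = 2: -106/31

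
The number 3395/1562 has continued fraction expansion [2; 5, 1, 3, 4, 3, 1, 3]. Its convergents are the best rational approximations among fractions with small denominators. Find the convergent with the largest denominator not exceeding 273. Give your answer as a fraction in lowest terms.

a_0 = 2: 2/1  (≤ bound)
a_1 = 5: 11/5  (≤ bound)
a_2 = 1: 13/6  (≤ bound)
a_3 = 3: 50/23  (≤ bound)
a_4 = 4: 213/98  (≤ bound)
a_5 = 3: 689/317  (> 273, stop)

213/98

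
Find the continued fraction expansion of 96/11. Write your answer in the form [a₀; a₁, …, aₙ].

[8; 1, 2, 1, 2]

Apply division with remainder until the remainder is 0:
⌊96/11⌋ = 8, remainder 8
⌊11/8⌋ = 1, remainder 3
⌊8/3⌋ = 2, remainder 2
⌊3/2⌋ = 1, remainder 1
⌊2/1⌋ = 2, remainder 0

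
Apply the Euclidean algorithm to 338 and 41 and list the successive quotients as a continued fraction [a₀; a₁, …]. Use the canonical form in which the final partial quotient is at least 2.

[8; 4, 10]

Apply division with remainder until the remainder is 0:
338 = 8·41 + 10, so a_0 = 8
41 = 4·10 + 1, so a_1 = 4
10 = 10·1 + 0, so a_2 = 10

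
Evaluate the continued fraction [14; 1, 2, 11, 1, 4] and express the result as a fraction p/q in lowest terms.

Collapse the nested fraction from the inside out:
Start with 4.
1 + 1/(4/1) = 1 + 1/4 = 5/4
11 + 1/(5/4) = 11 + 4/5 = 59/5
2 + 1/(59/5) = 2 + 5/59 = 123/59
1 + 1/(123/59) = 1 + 59/123 = 182/123
14 + 1/(182/123) = 14 + 123/182 = 2671/182

2671/182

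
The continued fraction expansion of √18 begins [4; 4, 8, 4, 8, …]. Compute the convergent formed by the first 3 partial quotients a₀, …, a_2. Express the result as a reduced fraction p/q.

Compute successive convergents:
a_0 = 4: 4/1
a_1 = 4: 17/4
a_2 = 8: 140/33

140/33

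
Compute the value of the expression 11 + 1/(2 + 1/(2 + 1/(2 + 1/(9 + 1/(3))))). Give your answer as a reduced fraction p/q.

4007/351

Start with 3.
9 + 1/(3/1) = 9 + 1/3 = 28/3
2 + 1/(28/3) = 2 + 3/28 = 59/28
2 + 1/(59/28) = 2 + 28/59 = 146/59
2 + 1/(146/59) = 2 + 59/146 = 351/146
11 + 1/(351/146) = 11 + 146/351 = 4007/351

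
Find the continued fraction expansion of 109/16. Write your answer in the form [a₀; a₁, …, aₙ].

[6; 1, 4, 3]

⌊109/16⌋ = 6, remainder 13
⌊16/13⌋ = 1, remainder 3
⌊13/3⌋ = 4, remainder 1
⌊3/1⌋ = 3, remainder 0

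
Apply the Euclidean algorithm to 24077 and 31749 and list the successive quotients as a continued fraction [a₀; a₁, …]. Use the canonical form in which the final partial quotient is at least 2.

[0; 1, 3, 7, 4, 3, 40, 2]

Repeatedly divide and take the remainder:
24077 ÷ 31749 → quotient 0, remainder 24077
31749 ÷ 24077 → quotient 1, remainder 7672
24077 ÷ 7672 → quotient 3, remainder 1061
7672 ÷ 1061 → quotient 7, remainder 245
1061 ÷ 245 → quotient 4, remainder 81
245 ÷ 81 → quotient 3, remainder 2
81 ÷ 2 → quotient 40, remainder 1
2 ÷ 1 → quotient 2, remainder 0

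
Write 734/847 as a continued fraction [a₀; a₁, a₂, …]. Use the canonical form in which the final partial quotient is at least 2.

Repeatedly divide and take the remainder:
734 ÷ 847 → quotient 0, remainder 734
847 ÷ 734 → quotient 1, remainder 113
734 ÷ 113 → quotient 6, remainder 56
113 ÷ 56 → quotient 2, remainder 1
56 ÷ 1 → quotient 56, remainder 0

[0; 1, 6, 2, 56]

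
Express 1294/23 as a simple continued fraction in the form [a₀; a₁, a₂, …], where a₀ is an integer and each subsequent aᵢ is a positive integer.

1294 = 56·23 + 6, so a_0 = 56
23 = 3·6 + 5, so a_1 = 3
6 = 1·5 + 1, so a_2 = 1
5 = 5·1 + 0, so a_3 = 5

[56; 3, 1, 5]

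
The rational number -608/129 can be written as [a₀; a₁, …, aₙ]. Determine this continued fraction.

-608 ÷ 129 → quotient -5, remainder 37
129 ÷ 37 → quotient 3, remainder 18
37 ÷ 18 → quotient 2, remainder 1
18 ÷ 1 → quotient 18, remainder 0

[-5; 3, 2, 18]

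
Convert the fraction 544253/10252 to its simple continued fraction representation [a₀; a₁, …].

Run the Euclidean algorithm, recording each quotient:
544253 = 53·10252 + 897, so a_0 = 53
10252 = 11·897 + 385, so a_1 = 11
897 = 2·385 + 127, so a_2 = 2
385 = 3·127 + 4, so a_3 = 3
127 = 31·4 + 3, so a_4 = 31
4 = 1·3 + 1, so a_5 = 1
3 = 3·1 + 0, so a_6 = 3

[53; 11, 2, 3, 31, 1, 3]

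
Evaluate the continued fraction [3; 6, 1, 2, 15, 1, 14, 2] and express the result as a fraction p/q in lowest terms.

31804/10097

Start with 2.
14 + 1/(2/1) = 14 + 1/2 = 29/2
1 + 1/(29/2) = 1 + 2/29 = 31/29
15 + 1/(31/29) = 15 + 29/31 = 494/31
2 + 1/(494/31) = 2 + 31/494 = 1019/494
1 + 1/(1019/494) = 1 + 494/1019 = 1513/1019
6 + 1/(1513/1019) = 6 + 1019/1513 = 10097/1513
3 + 1/(10097/1513) = 3 + 1513/10097 = 31804/10097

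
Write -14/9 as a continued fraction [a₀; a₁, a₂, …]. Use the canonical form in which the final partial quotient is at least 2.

Repeatedly divide and take the remainder:
⌊-14/9⌋ = -2, remainder 4
⌊9/4⌋ = 2, remainder 1
⌊4/1⌋ = 4, remainder 0

[-2; 2, 4]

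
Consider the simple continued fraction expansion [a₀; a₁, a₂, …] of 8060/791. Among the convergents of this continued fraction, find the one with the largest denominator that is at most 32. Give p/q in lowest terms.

a_0 = 10: 10/1  (≤ bound)
a_1 = 5: 51/5  (≤ bound)
a_2 = 3: 163/16  (≤ bound)
a_3 = 1: 214/21  (≤ bound)
a_4 = 1: 377/37  (> 32, stop)

214/21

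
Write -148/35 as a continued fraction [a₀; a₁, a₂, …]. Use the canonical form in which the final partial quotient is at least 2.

Repeatedly divide and take the remainder:
-148 ÷ 35 → quotient -5, remainder 27
35 ÷ 27 → quotient 1, remainder 8
27 ÷ 8 → quotient 3, remainder 3
8 ÷ 3 → quotient 2, remainder 2
3 ÷ 2 → quotient 1, remainder 1
2 ÷ 1 → quotient 2, remainder 0

[-5; 1, 3, 2, 1, 2]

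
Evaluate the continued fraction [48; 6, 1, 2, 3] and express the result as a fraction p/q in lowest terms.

Use the convergent recurrence hₖ = aₖ·hₖ₋₁ + hₖ₋₂ (and likewise for the denominators kₖ):
a_0 = 48: 48/1
a_1 = 6: 289/6
a_2 = 1: 337/7
a_3 = 2: 963/20
a_4 = 3: 3226/67

3226/67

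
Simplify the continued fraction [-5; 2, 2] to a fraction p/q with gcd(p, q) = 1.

a_0 = -5: -5/1
a_1 = 2: -9/2
a_2 = 2: -23/5

-23/5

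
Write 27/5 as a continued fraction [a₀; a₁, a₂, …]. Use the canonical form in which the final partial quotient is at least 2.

[5; 2, 2]

27 ÷ 5 → quotient 5, remainder 2
5 ÷ 2 → quotient 2, remainder 1
2 ÷ 1 → quotient 2, remainder 0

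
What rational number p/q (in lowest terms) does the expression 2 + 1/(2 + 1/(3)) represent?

17/7

a_0 = 2: 2/1
a_1 = 2: 5/2
a_2 = 3: 17/7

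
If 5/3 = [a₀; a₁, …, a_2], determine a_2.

2

Run the Euclidean algorithm, recording each quotient:
5 = 1·3 + 2, so a_0 = 1
3 = 1·2 + 1, so a_1 = 1
2 = 2·1 + 0, so a_2 = 2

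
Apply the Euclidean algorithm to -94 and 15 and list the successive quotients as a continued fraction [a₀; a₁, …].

Repeatedly divide and take the remainder:
⌊-94/15⌋ = -7, remainder 11
⌊15/11⌋ = 1, remainder 4
⌊11/4⌋ = 2, remainder 3
⌊4/3⌋ = 1, remainder 1
⌊3/1⌋ = 3, remainder 0

[-7; 1, 2, 1, 3]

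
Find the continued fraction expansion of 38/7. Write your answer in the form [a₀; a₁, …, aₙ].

Run the Euclidean algorithm, recording each quotient:
38 ÷ 7 → quotient 5, remainder 3
7 ÷ 3 → quotient 2, remainder 1
3 ÷ 1 → quotient 3, remainder 0

[5; 2, 3]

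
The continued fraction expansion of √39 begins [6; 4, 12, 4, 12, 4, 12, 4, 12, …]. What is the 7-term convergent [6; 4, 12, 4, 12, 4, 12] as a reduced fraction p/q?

764394/122401

Start with 12.
4 + 1/(12/1) = 4 + 1/12 = 49/12
12 + 1/(49/12) = 12 + 12/49 = 600/49
4 + 1/(600/49) = 4 + 49/600 = 2449/600
12 + 1/(2449/600) = 12 + 600/2449 = 29988/2449
4 + 1/(29988/2449) = 4 + 2449/29988 = 122401/29988
6 + 1/(122401/29988) = 6 + 29988/122401 = 764394/122401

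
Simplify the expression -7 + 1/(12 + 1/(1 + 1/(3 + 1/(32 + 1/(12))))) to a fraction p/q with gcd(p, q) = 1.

Start with 12.
32 + 1/(12/1) = 32 + 1/12 = 385/12
3 + 1/(385/12) = 3 + 12/385 = 1167/385
1 + 1/(1167/385) = 1 + 385/1167 = 1552/1167
12 + 1/(1552/1167) = 12 + 1167/1552 = 19791/1552
-7 + 1/(19791/1552) = -7 + 1552/19791 = -136985/19791

-136985/19791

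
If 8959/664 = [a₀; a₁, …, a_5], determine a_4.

8959 = 13·664 + 327, so a_0 = 13
664 = 2·327 + 10, so a_1 = 2
327 = 32·10 + 7, so a_2 = 32
10 = 1·7 + 3, so a_3 = 1
7 = 2·3 + 1, so a_4 = 2

2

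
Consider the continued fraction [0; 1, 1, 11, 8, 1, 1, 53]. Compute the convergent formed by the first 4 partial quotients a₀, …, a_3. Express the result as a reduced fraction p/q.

12/23

Collapse the nested fraction from the inside out:
Start with 11.
1 + 1/(11/1) = 1 + 1/11 = 12/11
1 + 1/(12/11) = 1 + 11/12 = 23/12
0 + 1/(23/12) = 0 + 12/23 = 12/23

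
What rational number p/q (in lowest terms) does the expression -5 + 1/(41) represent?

-204/41

Collapse the nested fraction from the inside out:
Start with 41.
-5 + 1/(41/1) = -5 + 1/41 = -204/41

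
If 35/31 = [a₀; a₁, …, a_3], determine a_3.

35 = 1·31 + 4, so a_0 = 1
31 = 7·4 + 3, so a_1 = 7
4 = 1·3 + 1, so a_2 = 1
3 = 3·1 + 0, so a_3 = 3

3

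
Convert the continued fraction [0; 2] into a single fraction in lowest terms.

Use the convergent recurrence hₖ = aₖ·hₖ₋₁ + hₖ₋₂ (and likewise for the denominators kₖ):
a_0 = 0: 0/1
a_1 = 2: 1/2

1/2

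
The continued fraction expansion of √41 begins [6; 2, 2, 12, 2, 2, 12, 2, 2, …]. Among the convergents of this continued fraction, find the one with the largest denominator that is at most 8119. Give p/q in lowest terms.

25414/3969

a_0 = 6: 6/1  (≤ bound)
a_1 = 2: 13/2  (≤ bound)
a_2 = 2: 32/5  (≤ bound)
a_3 = 12: 397/62  (≤ bound)
a_4 = 2: 826/129  (≤ bound)
a_5 = 2: 2049/320  (≤ bound)
a_6 = 12: 25414/3969  (≤ bound)
a_7 = 2: 52877/8258  (> 8119, stop)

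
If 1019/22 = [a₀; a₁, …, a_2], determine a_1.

⌊1019/22⌋ = 46, remainder 7
⌊22/7⌋ = 3, remainder 1

3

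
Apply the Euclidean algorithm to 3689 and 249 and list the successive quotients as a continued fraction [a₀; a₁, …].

Apply division with remainder until the remainder is 0:
3689 = 14·249 + 203, so a_0 = 14
249 = 1·203 + 46, so a_1 = 1
203 = 4·46 + 19, so a_2 = 4
46 = 2·19 + 8, so a_3 = 2
19 = 2·8 + 3, so a_4 = 2
8 = 2·3 + 2, so a_5 = 2
3 = 1·2 + 1, so a_6 = 1
2 = 2·1 + 0, so a_7 = 2

[14; 1, 4, 2, 2, 2, 1, 2]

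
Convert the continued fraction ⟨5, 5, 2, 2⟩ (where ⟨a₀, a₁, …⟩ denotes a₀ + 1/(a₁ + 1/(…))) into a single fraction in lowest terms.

140/27

Start with 2.
2 + 1/(2/1) = 2 + 1/2 = 5/2
5 + 1/(5/2) = 5 + 2/5 = 27/5
5 + 1/(27/5) = 5 + 5/27 = 140/27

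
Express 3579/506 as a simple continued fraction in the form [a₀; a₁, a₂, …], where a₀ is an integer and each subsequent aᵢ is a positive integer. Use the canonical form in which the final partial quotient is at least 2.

[7; 13, 1, 2, 12]

⌊3579/506⌋ = 7, remainder 37
⌊506/37⌋ = 13, remainder 25
⌊37/25⌋ = 1, remainder 12
⌊25/12⌋ = 2, remainder 1
⌊12/1⌋ = 12, remainder 0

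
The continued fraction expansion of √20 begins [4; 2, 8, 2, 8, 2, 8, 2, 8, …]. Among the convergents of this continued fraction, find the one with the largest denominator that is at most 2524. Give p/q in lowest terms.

a_0 = 4: 4/1  (≤ bound)
a_1 = 2: 9/2  (≤ bound)
a_2 = 8: 76/17  (≤ bound)
a_3 = 2: 161/36  (≤ bound)
a_4 = 8: 1364/305  (≤ bound)
a_5 = 2: 2889/646  (≤ bound)
a_6 = 8: 24476/5473  (> 2524, stop)

2889/646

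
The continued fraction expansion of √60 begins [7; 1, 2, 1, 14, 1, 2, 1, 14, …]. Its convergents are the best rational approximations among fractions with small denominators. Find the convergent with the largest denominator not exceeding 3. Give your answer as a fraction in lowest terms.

List convergents until the denominator exceeds the bound:
a_0 = 7: 7/1  (≤ bound)
a_1 = 1: 8/1  (≤ bound)
a_2 = 2: 23/3  (≤ bound)
a_3 = 1: 31/4  (> 3, stop)

23/3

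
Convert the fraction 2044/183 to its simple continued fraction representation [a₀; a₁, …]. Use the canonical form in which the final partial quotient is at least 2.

Repeatedly divide and take the remainder:
2044 ÷ 183 → quotient 11, remainder 31
183 ÷ 31 → quotient 5, remainder 28
31 ÷ 28 → quotient 1, remainder 3
28 ÷ 3 → quotient 9, remainder 1
3 ÷ 1 → quotient 3, remainder 0

[11; 5, 1, 9, 3]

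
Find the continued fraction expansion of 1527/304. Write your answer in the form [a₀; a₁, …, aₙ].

[5; 43, 2, 3]

Apply division with remainder until the remainder is 0:
1527 = 5·304 + 7, so a_0 = 5
304 = 43·7 + 3, so a_1 = 43
7 = 2·3 + 1, so a_2 = 2
3 = 3·1 + 0, so a_3 = 3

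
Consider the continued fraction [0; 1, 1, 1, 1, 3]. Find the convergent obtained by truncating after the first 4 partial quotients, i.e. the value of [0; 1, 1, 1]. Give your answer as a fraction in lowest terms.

Start with 1.
1 + 1/(1/1) = 1 + 1/1 = 2/1
1 + 1/(2/1) = 1 + 1/2 = 3/2
0 + 1/(3/2) = 0 + 2/3 = 2/3

2/3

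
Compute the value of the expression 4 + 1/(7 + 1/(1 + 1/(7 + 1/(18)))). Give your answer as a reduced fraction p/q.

a_0 = 4: 4/1
a_1 = 7: 29/7
a_2 = 1: 33/8
a_3 = 7: 260/63
a_4 = 18: 4713/1142

4713/1142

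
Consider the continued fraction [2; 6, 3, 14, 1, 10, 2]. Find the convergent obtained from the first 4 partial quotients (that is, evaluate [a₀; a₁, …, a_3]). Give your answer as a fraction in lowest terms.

Compute successive convergents:
a_0 = 2: 2/1
a_1 = 6: 13/6
a_2 = 3: 41/19
a_3 = 14: 587/272

587/272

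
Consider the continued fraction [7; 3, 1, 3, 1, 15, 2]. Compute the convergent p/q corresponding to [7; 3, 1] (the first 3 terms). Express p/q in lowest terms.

29/4

Start with 1.
3 + 1/(1/1) = 3 + 1/1 = 4/1
7 + 1/(4/1) = 7 + 1/4 = 29/4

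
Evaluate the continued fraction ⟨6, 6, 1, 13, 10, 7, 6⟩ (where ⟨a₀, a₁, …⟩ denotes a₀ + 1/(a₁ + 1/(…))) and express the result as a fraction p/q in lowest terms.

a_0 = 6: 6/1
a_1 = 6: 37/6
a_2 = 1: 43/7
a_3 = 13: 596/97
a_4 = 10: 6003/977
a_5 = 7: 42617/6936
a_6 = 6: 261705/42593

261705/42593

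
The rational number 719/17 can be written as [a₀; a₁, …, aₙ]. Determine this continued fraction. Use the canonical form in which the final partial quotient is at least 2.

Repeatedly divide and take the remainder:
719 = 42·17 + 5, so a_0 = 42
17 = 3·5 + 2, so a_1 = 3
5 = 2·2 + 1, so a_2 = 2
2 = 2·1 + 0, so a_3 = 2

[42; 3, 2, 2]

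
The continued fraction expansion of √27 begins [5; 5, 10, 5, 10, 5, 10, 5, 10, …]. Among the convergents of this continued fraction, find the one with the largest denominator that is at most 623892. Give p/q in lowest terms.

716035/137801

a_0 = 5: 5/1  (≤ bound)
a_1 = 5: 26/5  (≤ bound)
a_2 = 10: 265/51  (≤ bound)
a_3 = 5: 1351/260  (≤ bound)
a_4 = 10: 13775/2651  (≤ bound)
a_5 = 5: 70226/13515  (≤ bound)
a_6 = 10: 716035/137801  (≤ bound)
a_7 = 5: 3650401/702520  (> 623892, stop)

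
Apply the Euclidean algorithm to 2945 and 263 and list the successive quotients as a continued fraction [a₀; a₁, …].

Run the Euclidean algorithm, recording each quotient:
⌊2945/263⌋ = 11, remainder 52
⌊263/52⌋ = 5, remainder 3
⌊52/3⌋ = 17, remainder 1
⌊3/1⌋ = 3, remainder 0

[11; 5, 17, 3]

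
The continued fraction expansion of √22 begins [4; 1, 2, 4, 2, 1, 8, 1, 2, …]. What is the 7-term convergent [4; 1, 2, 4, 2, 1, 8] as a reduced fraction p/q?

1712/365

a_0 = 4: 4/1
a_1 = 1: 5/1
a_2 = 2: 14/3
a_3 = 4: 61/13
a_4 = 2: 136/29
a_5 = 1: 197/42
a_6 = 8: 1712/365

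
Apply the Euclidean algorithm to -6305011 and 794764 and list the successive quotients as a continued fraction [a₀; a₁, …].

-6305011 ÷ 794764 → quotient -8, remainder 53101
794764 ÷ 53101 → quotient 14, remainder 51350
53101 ÷ 51350 → quotient 1, remainder 1751
51350 ÷ 1751 → quotient 29, remainder 571
1751 ÷ 571 → quotient 3, remainder 38
571 ÷ 38 → quotient 15, remainder 1
38 ÷ 1 → quotient 38, remainder 0

[-8; 14, 1, 29, 3, 15, 38]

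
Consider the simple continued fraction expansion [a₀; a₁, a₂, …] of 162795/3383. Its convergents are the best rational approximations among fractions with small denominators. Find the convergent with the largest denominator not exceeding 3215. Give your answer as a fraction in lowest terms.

78823/1638

List convergents until the denominator exceeds the bound:
a_0 = 48: 48/1  (≤ bound)
a_1 = 8: 385/8  (≤ bound)
a_2 = 4: 1588/33  (≤ bound)
a_3 = 3: 5149/107  (≤ bound)
a_4 = 15: 78823/1638  (≤ bound)
a_5 = 2: 162795/3383  (> 3215, stop)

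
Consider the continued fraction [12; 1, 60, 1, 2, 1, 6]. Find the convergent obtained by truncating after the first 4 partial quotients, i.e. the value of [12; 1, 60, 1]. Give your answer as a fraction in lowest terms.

805/62

Start with 1.
60 + 1/(1/1) = 60 + 1/1 = 61/1
1 + 1/(61/1) = 1 + 1/61 = 62/61
12 + 1/(62/61) = 12 + 61/62 = 805/62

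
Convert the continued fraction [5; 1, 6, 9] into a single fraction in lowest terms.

a_0 = 5: 5/1
a_1 = 1: 6/1
a_2 = 6: 41/7
a_3 = 9: 375/64

375/64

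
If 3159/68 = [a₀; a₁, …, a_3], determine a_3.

3159 = 46·68 + 31, so a_0 = 46
68 = 2·31 + 6, so a_1 = 2
31 = 5·6 + 1, so a_2 = 5
6 = 6·1 + 0, so a_3 = 6

6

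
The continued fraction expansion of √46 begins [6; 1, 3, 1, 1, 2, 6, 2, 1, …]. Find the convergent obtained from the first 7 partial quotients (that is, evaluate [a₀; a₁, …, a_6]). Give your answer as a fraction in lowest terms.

Start with 6.
2 + 1/(6/1) = 2 + 1/6 = 13/6
1 + 1/(13/6) = 1 + 6/13 = 19/13
1 + 1/(19/13) = 1 + 13/19 = 32/19
3 + 1/(32/19) = 3 + 19/32 = 115/32
1 + 1/(115/32) = 1 + 32/115 = 147/115
6 + 1/(147/115) = 6 + 115/147 = 997/147

997/147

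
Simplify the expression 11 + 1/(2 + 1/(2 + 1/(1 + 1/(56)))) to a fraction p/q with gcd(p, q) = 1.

4537/397

Start with 56.
1 + 1/(56/1) = 1 + 1/56 = 57/56
2 + 1/(57/56) = 2 + 56/57 = 170/57
2 + 1/(170/57) = 2 + 57/170 = 397/170
11 + 1/(397/170) = 11 + 170/397 = 4537/397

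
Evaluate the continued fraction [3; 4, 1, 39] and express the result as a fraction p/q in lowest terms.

637/199

Start with 39.
1 + 1/(39/1) = 1 + 1/39 = 40/39
4 + 1/(40/39) = 4 + 39/40 = 199/40
3 + 1/(199/40) = 3 + 40/199 = 637/199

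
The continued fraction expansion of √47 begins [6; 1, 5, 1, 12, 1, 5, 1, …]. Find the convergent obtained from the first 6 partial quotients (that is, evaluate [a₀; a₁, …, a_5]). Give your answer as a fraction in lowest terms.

Work from the innermost term outward:
Start with 1.
12 + 1/(1/1) = 12 + 1/1 = 13/1
1 + 1/(13/1) = 1 + 1/13 = 14/13
5 + 1/(14/13) = 5 + 13/14 = 83/14
1 + 1/(83/14) = 1 + 14/83 = 97/83
6 + 1/(97/83) = 6 + 83/97 = 665/97

665/97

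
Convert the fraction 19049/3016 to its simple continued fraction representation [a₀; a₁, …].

[6; 3, 6, 14, 3, 1, 2]

⌊19049/3016⌋ = 6, remainder 953
⌊3016/953⌋ = 3, remainder 157
⌊953/157⌋ = 6, remainder 11
⌊157/11⌋ = 14, remainder 3
⌊11/3⌋ = 3, remainder 2
⌊3/2⌋ = 1, remainder 1
⌊2/1⌋ = 2, remainder 0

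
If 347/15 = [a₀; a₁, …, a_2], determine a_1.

7

Run the Euclidean algorithm, recording each quotient:
⌊347/15⌋ = 23, remainder 2
⌊15/2⌋ = 7, remainder 1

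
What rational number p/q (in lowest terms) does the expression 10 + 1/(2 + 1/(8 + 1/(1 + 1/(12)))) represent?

Build up convergents one term at a time:
a_0 = 10: 10/1
a_1 = 2: 21/2
a_2 = 8: 178/17
a_3 = 1: 199/19
a_4 = 12: 2566/245

2566/245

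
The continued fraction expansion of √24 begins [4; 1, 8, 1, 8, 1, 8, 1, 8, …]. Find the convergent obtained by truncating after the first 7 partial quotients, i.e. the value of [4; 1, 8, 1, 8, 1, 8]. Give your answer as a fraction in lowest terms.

Build up convergents one term at a time:
a_0 = 4: 4/1
a_1 = 1: 5/1
a_2 = 8: 44/9
a_3 = 1: 49/10
a_4 = 8: 436/89
a_5 = 1: 485/99
a_6 = 8: 4316/881

4316/881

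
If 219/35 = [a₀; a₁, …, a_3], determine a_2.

1

219 ÷ 35 → quotient 6, remainder 9
35 ÷ 9 → quotient 3, remainder 8
9 ÷ 8 → quotient 1, remainder 1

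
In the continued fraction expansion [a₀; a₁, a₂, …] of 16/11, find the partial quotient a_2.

16 = 1·11 + 5, so a_0 = 1
11 = 2·5 + 1, so a_1 = 2
5 = 5·1 + 0, so a_2 = 5

5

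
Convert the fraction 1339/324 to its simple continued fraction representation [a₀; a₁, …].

1339 = 4·324 + 43, so a_0 = 4
324 = 7·43 + 23, so a_1 = 7
43 = 1·23 + 20, so a_2 = 1
23 = 1·20 + 3, so a_3 = 1
20 = 6·3 + 2, so a_4 = 6
3 = 1·2 + 1, so a_5 = 1
2 = 2·1 + 0, so a_6 = 2

[4; 7, 1, 1, 6, 1, 2]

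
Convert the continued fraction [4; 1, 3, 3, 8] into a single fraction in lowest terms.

Build up convergents one term at a time:
a_0 = 4: 4/1
a_1 = 1: 5/1
a_2 = 3: 19/4
a_3 = 3: 62/13
a_4 = 8: 515/108

515/108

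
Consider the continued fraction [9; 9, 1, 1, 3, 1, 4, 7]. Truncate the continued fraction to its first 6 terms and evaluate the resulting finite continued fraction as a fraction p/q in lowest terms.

783/86

a_0 = 9: 9/1
a_1 = 9: 82/9
a_2 = 1: 91/10
a_3 = 1: 173/19
a_4 = 3: 610/67
a_5 = 1: 783/86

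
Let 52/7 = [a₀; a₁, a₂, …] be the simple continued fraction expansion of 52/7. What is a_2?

3

52 = 7·7 + 3, so a_0 = 7
7 = 2·3 + 1, so a_1 = 2
3 = 3·1 + 0, so a_2 = 3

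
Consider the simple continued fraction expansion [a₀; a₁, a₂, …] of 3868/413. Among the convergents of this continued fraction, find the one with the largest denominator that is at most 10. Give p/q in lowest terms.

List convergents until the denominator exceeds the bound:
a_0 = 9: 9/1  (≤ bound)
a_1 = 2: 19/2  (≤ bound)
a_2 = 1: 28/3  (≤ bound)
a_3 = 2: 75/8  (≤ bound)
a_4 = 1: 103/11  (> 10, stop)

75/8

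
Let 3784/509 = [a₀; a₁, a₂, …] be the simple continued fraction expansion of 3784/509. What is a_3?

3784 = 7·509 + 221, so a_0 = 7
509 = 2·221 + 67, so a_1 = 2
221 = 3·67 + 20, so a_2 = 3
67 = 3·20 + 7, so a_3 = 3

3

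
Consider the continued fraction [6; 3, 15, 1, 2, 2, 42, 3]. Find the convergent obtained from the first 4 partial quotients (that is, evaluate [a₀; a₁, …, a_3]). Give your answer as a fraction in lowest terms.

310/49

Use the convergent recurrence hₖ = aₖ·hₖ₋₁ + hₖ₋₂ (and likewise for the denominators kₖ):
a_0 = 6: 6/1
a_1 = 3: 19/3
a_2 = 15: 291/46
a_3 = 1: 310/49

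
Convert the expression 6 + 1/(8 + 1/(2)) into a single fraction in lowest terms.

Use the convergent recurrence hₖ = aₖ·hₖ₋₁ + hₖ₋₂ (and likewise for the denominators kₖ):
a_0 = 6: 6/1
a_1 = 8: 49/8
a_2 = 2: 104/17

104/17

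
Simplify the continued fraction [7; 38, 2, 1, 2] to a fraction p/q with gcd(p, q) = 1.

2157/307

a_0 = 7: 7/1
a_1 = 38: 267/38
a_2 = 2: 541/77
a_3 = 1: 808/115
a_4 = 2: 2157/307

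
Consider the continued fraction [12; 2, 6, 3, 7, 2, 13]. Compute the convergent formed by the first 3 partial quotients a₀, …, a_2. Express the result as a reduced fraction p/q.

162/13

Use the convergent recurrence hₖ = aₖ·hₖ₋₁ + hₖ₋₂ (and likewise for the denominators kₖ):
a_0 = 12: 12/1
a_1 = 2: 25/2
a_2 = 6: 162/13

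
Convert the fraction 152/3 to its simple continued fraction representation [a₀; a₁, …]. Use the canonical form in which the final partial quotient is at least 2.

[50; 1, 2]

Run the Euclidean algorithm, recording each quotient:
152 ÷ 3 → quotient 50, remainder 2
3 ÷ 2 → quotient 1, remainder 1
2 ÷ 1 → quotient 2, remainder 0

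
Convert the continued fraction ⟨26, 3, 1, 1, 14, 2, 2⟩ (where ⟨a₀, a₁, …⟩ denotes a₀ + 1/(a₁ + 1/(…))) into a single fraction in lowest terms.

Start with 2.
2 + 1/(2/1) = 2 + 1/2 = 5/2
14 + 1/(5/2) = 14 + 2/5 = 72/5
1 + 1/(72/5) = 1 + 5/72 = 77/72
1 + 1/(77/72) = 1 + 72/77 = 149/77
3 + 1/(149/77) = 3 + 77/149 = 524/149
26 + 1/(524/149) = 26 + 149/524 = 13773/524

13773/524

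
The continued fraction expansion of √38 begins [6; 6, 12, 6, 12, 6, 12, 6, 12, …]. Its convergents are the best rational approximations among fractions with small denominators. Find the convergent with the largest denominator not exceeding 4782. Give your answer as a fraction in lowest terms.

2737/444

a_0 = 6: 6/1  (≤ bound)
a_1 = 6: 37/6  (≤ bound)
a_2 = 12: 450/73  (≤ bound)
a_3 = 6: 2737/444  (≤ bound)
a_4 = 12: 33294/5401  (> 4782, stop)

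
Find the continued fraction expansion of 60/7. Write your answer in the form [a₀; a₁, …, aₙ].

[8; 1, 1, 3]

60 = 8·7 + 4, so a_0 = 8
7 = 1·4 + 3, so a_1 = 1
4 = 1·3 + 1, so a_2 = 1
3 = 3·1 + 0, so a_3 = 3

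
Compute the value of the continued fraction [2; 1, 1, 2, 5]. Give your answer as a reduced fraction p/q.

Use the convergent recurrence hₖ = aₖ·hₖ₋₁ + hₖ₋₂ (and likewise for the denominators kₖ):
a_0 = 2: 2/1
a_1 = 1: 3/1
a_2 = 1: 5/2
a_3 = 2: 13/5
a_4 = 5: 70/27

70/27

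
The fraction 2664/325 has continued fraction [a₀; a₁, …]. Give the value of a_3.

Apply division with remainder until the remainder is 0:
2664 ÷ 325 → quotient 8, remainder 64
325 ÷ 64 → quotient 5, remainder 5
64 ÷ 5 → quotient 12, remainder 4
5 ÷ 4 → quotient 1, remainder 1

1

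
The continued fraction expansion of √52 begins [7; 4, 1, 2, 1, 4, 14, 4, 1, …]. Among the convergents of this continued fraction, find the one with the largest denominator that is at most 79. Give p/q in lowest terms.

137/19

List convergents until the denominator exceeds the bound:
a_0 = 7: 7/1  (≤ bound)
a_1 = 4: 29/4  (≤ bound)
a_2 = 1: 36/5  (≤ bound)
a_3 = 2: 101/14  (≤ bound)
a_4 = 1: 137/19  (≤ bound)
a_5 = 4: 649/90  (> 79, stop)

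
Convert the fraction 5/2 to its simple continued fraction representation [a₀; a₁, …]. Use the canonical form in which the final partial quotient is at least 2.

Repeatedly divide and take the remainder:
5 = 2·2 + 1, so a_0 = 2
2 = 2·1 + 0, so a_1 = 2

[2; 2]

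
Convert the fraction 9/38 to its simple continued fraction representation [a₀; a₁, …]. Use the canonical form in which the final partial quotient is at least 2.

Run the Euclidean algorithm, recording each quotient:
⌊9/38⌋ = 0, remainder 9
⌊38/9⌋ = 4, remainder 2
⌊9/2⌋ = 4, remainder 1
⌊2/1⌋ = 2, remainder 0

[0; 4, 4, 2]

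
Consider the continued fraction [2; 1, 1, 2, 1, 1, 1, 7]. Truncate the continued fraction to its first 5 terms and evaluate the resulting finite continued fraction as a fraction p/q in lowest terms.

18/7

a_0 = 2: 2/1
a_1 = 1: 3/1
a_2 = 1: 5/2
a_3 = 2: 13/5
a_4 = 1: 18/7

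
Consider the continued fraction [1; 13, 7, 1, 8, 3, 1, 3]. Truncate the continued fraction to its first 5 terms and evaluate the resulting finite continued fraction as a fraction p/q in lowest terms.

1003/932

Starting at the tail and folding back:
Start with 8.
1 + 1/(8/1) = 1 + 1/8 = 9/8
7 + 1/(9/8) = 7 + 8/9 = 71/9
13 + 1/(71/9) = 13 + 9/71 = 932/71
1 + 1/(932/71) = 1 + 71/932 = 1003/932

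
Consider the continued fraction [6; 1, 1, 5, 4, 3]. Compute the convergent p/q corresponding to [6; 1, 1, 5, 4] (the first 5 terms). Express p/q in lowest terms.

301/46

Collapse the nested fraction from the inside out:
Start with 4.
5 + 1/(4/1) = 5 + 1/4 = 21/4
1 + 1/(21/4) = 1 + 4/21 = 25/21
1 + 1/(25/21) = 1 + 21/25 = 46/25
6 + 1/(46/25) = 6 + 25/46 = 301/46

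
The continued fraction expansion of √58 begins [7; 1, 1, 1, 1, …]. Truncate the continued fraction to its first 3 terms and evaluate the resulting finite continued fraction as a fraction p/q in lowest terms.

15/2

Start with 1.
1 + 1/(1/1) = 1 + 1/1 = 2/1
7 + 1/(2/1) = 7 + 1/2 = 15/2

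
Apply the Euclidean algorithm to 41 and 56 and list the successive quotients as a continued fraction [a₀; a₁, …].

[0; 1, 2, 1, 2, 1, 3]

Repeatedly divide and take the remainder:
41 ÷ 56 → quotient 0, remainder 41
56 ÷ 41 → quotient 1, remainder 15
41 ÷ 15 → quotient 2, remainder 11
15 ÷ 11 → quotient 1, remainder 4
11 ÷ 4 → quotient 2, remainder 3
4 ÷ 3 → quotient 1, remainder 1
3 ÷ 1 → quotient 3, remainder 0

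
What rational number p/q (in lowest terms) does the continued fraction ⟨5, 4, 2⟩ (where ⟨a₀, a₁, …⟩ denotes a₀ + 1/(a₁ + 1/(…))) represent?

47/9

Work from the innermost term outward:
Start with 2.
4 + 1/(2/1) = 4 + 1/2 = 9/2
5 + 1/(9/2) = 5 + 2/9 = 47/9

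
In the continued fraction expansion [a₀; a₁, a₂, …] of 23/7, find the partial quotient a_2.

2

23 = 3·7 + 2, so a_0 = 3
7 = 3·2 + 1, so a_1 = 3
2 = 2·1 + 0, so a_2 = 2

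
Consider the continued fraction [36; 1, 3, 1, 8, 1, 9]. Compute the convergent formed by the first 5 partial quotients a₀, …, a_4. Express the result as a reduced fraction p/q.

1619/44

a_0 = 36: 36/1
a_1 = 1: 37/1
a_2 = 3: 147/4
a_3 = 1: 184/5
a_4 = 8: 1619/44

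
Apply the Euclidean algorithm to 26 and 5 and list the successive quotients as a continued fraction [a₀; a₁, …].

[5; 5]

Repeatedly divide and take the remainder:
26 ÷ 5 → quotient 5, remainder 1
5 ÷ 1 → quotient 5, remainder 0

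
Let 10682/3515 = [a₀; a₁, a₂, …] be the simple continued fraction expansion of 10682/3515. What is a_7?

Apply division with remainder until the remainder is 0:
⌊10682/3515⌋ = 3, remainder 137
⌊3515/137⌋ = 25, remainder 90
⌊137/90⌋ = 1, remainder 47
⌊90/47⌋ = 1, remainder 43
⌊47/43⌋ = 1, remainder 4
⌊43/4⌋ = 10, remainder 3
⌊4/3⌋ = 1, remainder 1
⌊3/1⌋ = 3, remainder 0

3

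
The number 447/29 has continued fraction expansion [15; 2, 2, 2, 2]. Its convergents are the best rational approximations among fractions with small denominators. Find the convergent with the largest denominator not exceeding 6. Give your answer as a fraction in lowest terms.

77/5

List convergents until the denominator exceeds the bound:
a_0 = 15: 15/1  (≤ bound)
a_1 = 2: 31/2  (≤ bound)
a_2 = 2: 77/5  (≤ bound)
a_3 = 2: 185/12  (> 6, stop)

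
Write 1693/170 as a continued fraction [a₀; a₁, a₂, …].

1693 = 9·170 + 163, so a_0 = 9
170 = 1·163 + 7, so a_1 = 1
163 = 23·7 + 2, so a_2 = 23
7 = 3·2 + 1, so a_3 = 3
2 = 2·1 + 0, so a_4 = 2

[9; 1, 23, 3, 2]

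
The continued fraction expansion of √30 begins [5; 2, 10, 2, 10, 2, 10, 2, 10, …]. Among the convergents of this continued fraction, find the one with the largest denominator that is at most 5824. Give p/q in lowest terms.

List convergents until the denominator exceeds the bound:
a_0 = 5: 5/1  (≤ bound)
a_1 = 2: 11/2  (≤ bound)
a_2 = 10: 115/21  (≤ bound)
a_3 = 2: 241/44  (≤ bound)
a_4 = 10: 2525/461  (≤ bound)
a_5 = 2: 5291/966  (≤ bound)
a_6 = 10: 55435/10121  (> 5824, stop)

5291/966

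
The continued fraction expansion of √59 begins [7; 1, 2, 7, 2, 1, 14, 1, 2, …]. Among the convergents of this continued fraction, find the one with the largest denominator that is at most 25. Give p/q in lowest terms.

a_0 = 7: 7/1  (≤ bound)
a_1 = 1: 8/1  (≤ bound)
a_2 = 2: 23/3  (≤ bound)
a_3 = 7: 169/22  (≤ bound)
a_4 = 2: 361/47  (> 25, stop)

169/22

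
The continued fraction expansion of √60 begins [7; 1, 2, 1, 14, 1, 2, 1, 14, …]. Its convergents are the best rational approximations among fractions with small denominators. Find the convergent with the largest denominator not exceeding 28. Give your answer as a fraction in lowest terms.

31/4

a_0 = 7: 7/1  (≤ bound)
a_1 = 1: 8/1  (≤ bound)
a_2 = 2: 23/3  (≤ bound)
a_3 = 1: 31/4  (≤ bound)
a_4 = 14: 457/59  (> 28, stop)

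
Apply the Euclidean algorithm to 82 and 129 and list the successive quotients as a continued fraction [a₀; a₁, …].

⌊82/129⌋ = 0, remainder 82
⌊129/82⌋ = 1, remainder 47
⌊82/47⌋ = 1, remainder 35
⌊47/35⌋ = 1, remainder 12
⌊35/12⌋ = 2, remainder 11
⌊12/11⌋ = 1, remainder 1
⌊11/1⌋ = 11, remainder 0

[0; 1, 1, 1, 2, 1, 11]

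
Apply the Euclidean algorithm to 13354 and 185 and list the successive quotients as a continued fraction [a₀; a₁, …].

⌊13354/185⌋ = 72, remainder 34
⌊185/34⌋ = 5, remainder 15
⌊34/15⌋ = 2, remainder 4
⌊15/4⌋ = 3, remainder 3
⌊4/3⌋ = 1, remainder 1
⌊3/1⌋ = 3, remainder 0

[72; 5, 2, 3, 1, 3]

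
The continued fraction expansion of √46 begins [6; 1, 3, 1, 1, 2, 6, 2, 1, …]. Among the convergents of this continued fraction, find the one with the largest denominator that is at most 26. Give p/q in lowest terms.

156/23

List convergents until the denominator exceeds the bound:
a_0 = 6: 6/1  (≤ bound)
a_1 = 1: 7/1  (≤ bound)
a_2 = 3: 27/4  (≤ bound)
a_3 = 1: 34/5  (≤ bound)
a_4 = 1: 61/9  (≤ bound)
a_5 = 2: 156/23  (≤ bound)
a_6 = 6: 997/147  (> 26, stop)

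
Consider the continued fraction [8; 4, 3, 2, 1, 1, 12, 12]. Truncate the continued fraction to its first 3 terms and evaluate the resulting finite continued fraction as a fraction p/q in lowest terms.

107/13

Build up convergents one term at a time:
a_0 = 8: 8/1
a_1 = 4: 33/4
a_2 = 3: 107/13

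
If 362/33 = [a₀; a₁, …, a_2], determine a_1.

⌊362/33⌋ = 10, remainder 32
⌊33/32⌋ = 1, remainder 1

1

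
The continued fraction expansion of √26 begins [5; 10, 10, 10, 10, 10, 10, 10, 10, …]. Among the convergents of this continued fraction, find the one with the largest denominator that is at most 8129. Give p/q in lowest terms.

5201/1020

a_0 = 5: 5/1  (≤ bound)
a_1 = 10: 51/10  (≤ bound)
a_2 = 10: 515/101  (≤ bound)
a_3 = 10: 5201/1020  (≤ bound)
a_4 = 10: 52525/10301  (> 8129, stop)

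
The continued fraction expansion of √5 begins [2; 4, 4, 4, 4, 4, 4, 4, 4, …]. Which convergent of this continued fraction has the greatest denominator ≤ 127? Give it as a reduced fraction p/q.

161/72

a_0 = 2: 2/1  (≤ bound)
a_1 = 4: 9/4  (≤ bound)
a_2 = 4: 38/17  (≤ bound)
a_3 = 4: 161/72  (≤ bound)
a_4 = 4: 682/305  (> 127, stop)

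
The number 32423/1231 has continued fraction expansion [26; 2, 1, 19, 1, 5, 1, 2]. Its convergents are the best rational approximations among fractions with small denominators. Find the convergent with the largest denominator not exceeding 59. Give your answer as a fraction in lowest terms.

List convergents until the denominator exceeds the bound:
a_0 = 26: 26/1  (≤ bound)
a_1 = 2: 53/2  (≤ bound)
a_2 = 1: 79/3  (≤ bound)
a_3 = 19: 1554/59  (≤ bound)
a_4 = 1: 1633/62  (> 59, stop)

1554/59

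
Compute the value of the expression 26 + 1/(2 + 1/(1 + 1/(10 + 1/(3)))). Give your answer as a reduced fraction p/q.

a_0 = 26: 26/1
a_1 = 2: 53/2
a_2 = 1: 79/3
a_3 = 10: 843/32
a_4 = 3: 2608/99

2608/99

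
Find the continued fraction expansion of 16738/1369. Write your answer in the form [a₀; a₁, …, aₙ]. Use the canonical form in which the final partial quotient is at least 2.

Run the Euclidean algorithm, recording each quotient:
16738 = 12·1369 + 310, so a_0 = 12
1369 = 4·310 + 129, so a_1 = 4
310 = 2·129 + 52, so a_2 = 2
129 = 2·52 + 25, so a_3 = 2
52 = 2·25 + 2, so a_4 = 2
25 = 12·2 + 1, so a_5 = 12
2 = 2·1 + 0, so a_6 = 2

[12; 4, 2, 2, 2, 12, 2]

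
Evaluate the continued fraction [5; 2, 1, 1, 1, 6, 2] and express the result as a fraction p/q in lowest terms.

Start with 2.
6 + 1/(2/1) = 6 + 1/2 = 13/2
1 + 1/(13/2) = 1 + 2/13 = 15/13
1 + 1/(15/13) = 1 + 13/15 = 28/15
1 + 1/(28/15) = 1 + 15/28 = 43/28
2 + 1/(43/28) = 2 + 28/43 = 114/43
5 + 1/(114/43) = 5 + 43/114 = 613/114

613/114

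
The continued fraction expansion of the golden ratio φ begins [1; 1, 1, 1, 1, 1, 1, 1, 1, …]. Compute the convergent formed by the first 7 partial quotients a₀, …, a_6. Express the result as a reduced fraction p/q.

21/13

a_0 = 1: 1/1
a_1 = 1: 2/1
a_2 = 1: 3/2
a_3 = 1: 5/3
a_4 = 1: 8/5
a_5 = 1: 13/8
a_6 = 1: 21/13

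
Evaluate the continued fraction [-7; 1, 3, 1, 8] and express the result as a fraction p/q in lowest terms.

Compute successive convergents:
a_0 = -7: -7/1
a_1 = 1: -6/1
a_2 = 3: -25/4
a_3 = 1: -31/5
a_4 = 8: -273/44

-273/44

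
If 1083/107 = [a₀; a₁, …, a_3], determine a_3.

Apply division with remainder until the remainder is 0:
⌊1083/107⌋ = 10, remainder 13
⌊107/13⌋ = 8, remainder 3
⌊13/3⌋ = 4, remainder 1
⌊3/1⌋ = 3, remainder 0

3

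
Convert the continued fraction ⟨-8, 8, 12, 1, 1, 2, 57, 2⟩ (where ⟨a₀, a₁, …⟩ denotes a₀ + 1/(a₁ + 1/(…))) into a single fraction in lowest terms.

a_0 = -8: -8/1
a_1 = 8: -63/8
a_2 = 12: -764/97
a_3 = 1: -827/105
a_4 = 1: -1591/202
a_5 = 2: -4009/509
a_6 = 57: -230104/29215
a_7 = 2: -464217/58939

-464217/58939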